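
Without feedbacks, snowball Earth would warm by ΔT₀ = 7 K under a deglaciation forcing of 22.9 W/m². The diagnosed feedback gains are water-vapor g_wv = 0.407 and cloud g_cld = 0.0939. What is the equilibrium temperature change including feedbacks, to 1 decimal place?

14.0 K

Total gain g = 0.407 + 0.0939 = 0.5009.
Amplification A = 1/(1 − 0.5009) = 2.004.
ΔT = 7 × 2.004 = 14.0 K.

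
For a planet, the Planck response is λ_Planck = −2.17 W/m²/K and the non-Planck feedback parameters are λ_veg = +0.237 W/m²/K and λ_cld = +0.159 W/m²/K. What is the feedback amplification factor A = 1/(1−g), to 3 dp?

Convert to gains: g_veg = 0.237/2.17 = 0.1092; g_cld = 0.159/2.17 = 0.07327.
Total gain g = 0.18247.
A = 1/(1 − 0.18247) = 1.223.

1.223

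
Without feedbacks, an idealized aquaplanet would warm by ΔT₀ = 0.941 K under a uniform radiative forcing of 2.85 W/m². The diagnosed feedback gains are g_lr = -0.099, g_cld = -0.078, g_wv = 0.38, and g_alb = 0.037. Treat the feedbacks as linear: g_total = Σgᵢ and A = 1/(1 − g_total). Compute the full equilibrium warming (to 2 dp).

1.24 K

Total gain g = -0.099 − 0.078 + 0.38 + 0.037 = 0.24.
Amplification A = 1/(1 − 0.24) = 1.316.
ΔT = 0.941 × 1.316 = 1.24 K.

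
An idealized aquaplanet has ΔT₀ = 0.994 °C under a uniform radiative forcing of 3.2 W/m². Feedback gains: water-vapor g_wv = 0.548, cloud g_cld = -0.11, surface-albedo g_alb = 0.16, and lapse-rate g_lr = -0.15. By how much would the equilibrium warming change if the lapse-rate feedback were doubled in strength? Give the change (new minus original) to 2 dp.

Original: g = 0.448, ΔT = 0.994/(1−0.448) = 1.8007 °C.
With doubled lapse-rate: g' = 0.298, ΔT' = 0.994/(1−0.298) = 1.4160 °C.
Change = 1.4160 − 1.8007 = -0.38 °C.

-0.38 °C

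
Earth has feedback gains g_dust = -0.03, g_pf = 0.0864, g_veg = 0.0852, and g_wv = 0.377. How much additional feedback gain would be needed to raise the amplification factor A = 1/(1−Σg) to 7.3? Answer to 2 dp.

Current total gain = 0.5186.
Target gain for A = 7.3: g* = 1 − 1/7.3 = 0.863.
Additional gain needed = 0.863 − 0.5186 = 0.34.

0.34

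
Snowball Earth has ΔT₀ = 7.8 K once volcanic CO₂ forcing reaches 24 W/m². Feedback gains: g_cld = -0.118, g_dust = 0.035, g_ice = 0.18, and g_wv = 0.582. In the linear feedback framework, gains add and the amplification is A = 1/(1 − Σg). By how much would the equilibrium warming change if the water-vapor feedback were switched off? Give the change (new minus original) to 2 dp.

Original: g = 0.679, ΔT = 7.8/(1−0.679) = 24.2991 K.
Without water-vapor: g' = 0.097, ΔT' = 7.8/(1−0.097) = 8.6379 K.
Change = 8.6379 − 24.2991 = -15.66 K.

-15.66 K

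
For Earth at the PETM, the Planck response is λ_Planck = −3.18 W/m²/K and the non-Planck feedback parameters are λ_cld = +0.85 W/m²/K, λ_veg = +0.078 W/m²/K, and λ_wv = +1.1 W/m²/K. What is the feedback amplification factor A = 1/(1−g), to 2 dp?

Convert to gains: g_cld = 0.85/3.18 = 0.2673; g_veg = 0.078/3.18 = 0.02453; g_wv = 1.1/3.18 = 0.3459.
Total gain g = 0.63773.
A = 1/(1 − 0.63773) = 2.76.

2.76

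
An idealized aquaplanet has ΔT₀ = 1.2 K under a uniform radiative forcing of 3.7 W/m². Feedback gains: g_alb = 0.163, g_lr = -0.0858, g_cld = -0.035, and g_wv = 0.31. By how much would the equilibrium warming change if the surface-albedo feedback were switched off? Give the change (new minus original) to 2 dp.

-0.37 K

Original: g = 0.3522, ΔT = 1.2/(1−0.3522) = 1.8524 K.
Without surface-albedo: g' = 0.1892, ΔT' = 1.2/(1−0.1892) = 1.4800 K.
Change = 1.4800 − 1.8524 = -0.37 K.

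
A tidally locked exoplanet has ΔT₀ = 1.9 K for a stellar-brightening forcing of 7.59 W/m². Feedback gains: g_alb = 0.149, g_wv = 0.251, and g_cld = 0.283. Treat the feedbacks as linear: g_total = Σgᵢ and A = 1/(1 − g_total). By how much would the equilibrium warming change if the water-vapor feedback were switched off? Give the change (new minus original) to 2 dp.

-2.65 K

Original: g = 0.683, ΔT = 1.9/(1−0.683) = 5.9937 K.
Without water-vapor: g' = 0.432, ΔT' = 1.9/(1−0.432) = 3.3451 K.
Change = 3.3451 − 5.9937 = -2.65 K.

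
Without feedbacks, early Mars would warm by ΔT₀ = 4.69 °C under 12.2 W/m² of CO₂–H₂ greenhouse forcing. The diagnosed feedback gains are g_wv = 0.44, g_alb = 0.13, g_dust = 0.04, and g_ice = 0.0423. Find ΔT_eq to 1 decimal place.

13.5 °C

Total gain g = 0.44 + 0.13 + 0.04 + 0.0423 = 0.6523.
Amplification A = 1/(1 − 0.6523) = 2.876.
ΔT = 4.69 × 2.876 = 13.5 °C.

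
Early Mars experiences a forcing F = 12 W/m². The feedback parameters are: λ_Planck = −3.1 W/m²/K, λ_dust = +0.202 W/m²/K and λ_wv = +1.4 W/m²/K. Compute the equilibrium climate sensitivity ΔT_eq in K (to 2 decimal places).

8.01 K

Net feedback parameter λ = (−3.1) + (+0.202) + (+1.4) = -1.498 W/m²/K.
ΔT = −F/λ = −12/(-1.498) = 8.01 K.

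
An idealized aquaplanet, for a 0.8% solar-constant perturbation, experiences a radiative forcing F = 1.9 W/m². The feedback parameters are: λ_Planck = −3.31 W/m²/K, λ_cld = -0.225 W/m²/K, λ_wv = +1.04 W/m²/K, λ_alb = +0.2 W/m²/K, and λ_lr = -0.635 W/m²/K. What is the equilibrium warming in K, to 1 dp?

0.6 K

Net feedback parameter λ = (−3.31) + (-0.225) + (+1.04) + (+0.2) + (-0.635) = -2.93 W/m²/K.
ΔT = −F/λ = −1.9/(-2.93) = 0.6 K.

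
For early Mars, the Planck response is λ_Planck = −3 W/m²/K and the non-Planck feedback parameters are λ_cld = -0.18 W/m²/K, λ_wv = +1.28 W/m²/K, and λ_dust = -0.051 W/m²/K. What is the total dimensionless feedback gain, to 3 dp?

0.350

Convert to gains: g_cld = -0.18/3 = -0.06; g_wv = 1.28/3 = 0.4267; g_dust = -0.051/3 = -0.017.
Total gain g = 0.3497.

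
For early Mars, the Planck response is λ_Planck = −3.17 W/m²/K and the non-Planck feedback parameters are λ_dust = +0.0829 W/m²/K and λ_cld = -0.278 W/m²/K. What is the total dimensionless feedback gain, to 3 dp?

Convert to gains: g_dust = 0.0829/3.17 = 0.02615; g_cld = -0.278/3.17 = -0.0877.
Total gain g = -0.06155.

-0.062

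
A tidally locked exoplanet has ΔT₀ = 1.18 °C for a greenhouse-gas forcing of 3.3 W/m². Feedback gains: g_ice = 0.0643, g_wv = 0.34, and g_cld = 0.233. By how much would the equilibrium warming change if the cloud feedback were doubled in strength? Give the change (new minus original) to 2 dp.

Original: g = 0.6373, ΔT = 1.18/(1−0.6373) = 3.2534 °C.
With doubled cloud: g' = 0.8703, ΔT' = 1.18/(1−0.8703) = 9.0979 °C.
Change = 9.0979 − 3.2534 = 5.84 °C.

5.84 °C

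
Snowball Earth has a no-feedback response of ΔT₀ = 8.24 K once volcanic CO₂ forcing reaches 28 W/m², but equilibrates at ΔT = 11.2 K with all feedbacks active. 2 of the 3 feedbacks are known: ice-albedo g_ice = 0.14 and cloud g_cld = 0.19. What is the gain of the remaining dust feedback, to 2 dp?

-0.07

Amplification A = ΔT/ΔT₀ = 11.2/8.24 = 1.359.
Total gain g = 1 − 1/A = 1 − 1/1.359 = 0.2642.
Known gains sum to 0.14 + 0.19 = 0.33.
g_dust = 0.2642 − 0.33 = -0.07.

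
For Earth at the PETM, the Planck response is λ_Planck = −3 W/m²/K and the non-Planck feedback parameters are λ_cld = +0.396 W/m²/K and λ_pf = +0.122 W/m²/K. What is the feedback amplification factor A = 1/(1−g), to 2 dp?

Convert to gains: g_cld = 0.396/3 = 0.132; g_pf = 0.122/3 = 0.04067.
Total gain g = 0.17267.
A = 1/(1 − 0.17267) = 1.21.

1.21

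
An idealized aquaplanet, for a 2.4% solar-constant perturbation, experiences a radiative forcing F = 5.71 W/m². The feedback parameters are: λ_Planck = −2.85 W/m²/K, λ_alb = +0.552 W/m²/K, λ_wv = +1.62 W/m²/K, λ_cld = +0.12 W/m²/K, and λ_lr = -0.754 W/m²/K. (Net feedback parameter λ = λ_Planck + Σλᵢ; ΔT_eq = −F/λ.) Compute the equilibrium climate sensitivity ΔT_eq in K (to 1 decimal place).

Net feedback parameter λ = (−2.85) + (+0.552) + (+1.62) + (+0.12) + (-0.754) = -1.312 W/m²/K.
ΔT = −F/λ = −5.71/(-1.312) = 4.4 K.

4.4 K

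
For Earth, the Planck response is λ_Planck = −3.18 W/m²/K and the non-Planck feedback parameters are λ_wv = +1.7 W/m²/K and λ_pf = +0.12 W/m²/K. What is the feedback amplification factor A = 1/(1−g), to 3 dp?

2.338

Convert to gains: g_wv = 1.7/3.18 = 0.5346; g_pf = 0.12/3.18 = 0.03774.
Total gain g = 0.57234.
A = 1/(1 − 0.57234) = 2.338.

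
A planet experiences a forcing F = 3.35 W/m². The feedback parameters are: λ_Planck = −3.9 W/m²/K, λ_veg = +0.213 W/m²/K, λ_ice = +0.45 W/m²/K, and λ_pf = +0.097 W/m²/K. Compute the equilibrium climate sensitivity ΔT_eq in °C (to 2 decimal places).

Net feedback parameter λ = (−3.9) + (+0.213) + (+0.45) + (+0.097) = -3.14 W/m²/K.
ΔT = −F/λ = −3.35/(-3.14) = 1.07 °C.

1.07 °C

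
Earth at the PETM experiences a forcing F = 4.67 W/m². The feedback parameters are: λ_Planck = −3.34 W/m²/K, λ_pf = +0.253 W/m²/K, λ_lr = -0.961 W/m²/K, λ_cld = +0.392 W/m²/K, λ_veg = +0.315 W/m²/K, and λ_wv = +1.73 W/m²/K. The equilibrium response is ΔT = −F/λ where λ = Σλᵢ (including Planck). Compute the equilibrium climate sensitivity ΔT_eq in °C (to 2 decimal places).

2.90 °C

Net feedback parameter λ = (−3.34) + (+0.253) + (-0.961) + (+0.392) + (+0.315) + (+1.73) = -1.611 W/m²/K.
ΔT = −F/λ = −4.67/(-1.611) = 2.90 °C.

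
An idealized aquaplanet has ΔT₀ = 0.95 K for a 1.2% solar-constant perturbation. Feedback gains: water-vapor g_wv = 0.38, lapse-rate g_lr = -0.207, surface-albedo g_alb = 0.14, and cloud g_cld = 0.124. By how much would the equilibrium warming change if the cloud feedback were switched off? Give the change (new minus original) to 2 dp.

-0.30 K

Original: g = 0.437, ΔT = 0.95/(1−0.437) = 1.6874 K.
Without cloud: g' = 0.313, ΔT' = 0.95/(1−0.313) = 1.3828 K.
Change = 1.3828 − 1.6874 = -0.30 K.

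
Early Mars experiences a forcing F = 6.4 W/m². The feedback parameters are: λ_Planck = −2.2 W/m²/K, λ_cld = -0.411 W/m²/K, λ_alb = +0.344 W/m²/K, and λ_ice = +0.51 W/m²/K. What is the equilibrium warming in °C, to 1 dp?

Net feedback parameter λ = (−2.2) + (-0.411) + (+0.344) + (+0.51) = -1.757 W/m²/K.
ΔT = −F/λ = −6.4/(-1.757) = 3.6 °C.

3.6 °C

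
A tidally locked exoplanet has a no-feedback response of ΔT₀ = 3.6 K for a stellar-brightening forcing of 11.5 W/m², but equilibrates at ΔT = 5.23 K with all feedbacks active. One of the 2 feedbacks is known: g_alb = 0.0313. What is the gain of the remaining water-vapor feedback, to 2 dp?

0.28

Amplification A = ΔT/ΔT₀ = 5.23/3.6 = 1.453.
Total gain g = 1 − 1/A = 1 − 1/1.453 = 0.3118.
The known gain is 0.0313.
g_wv = 0.3118 − 0.0313 = 0.28.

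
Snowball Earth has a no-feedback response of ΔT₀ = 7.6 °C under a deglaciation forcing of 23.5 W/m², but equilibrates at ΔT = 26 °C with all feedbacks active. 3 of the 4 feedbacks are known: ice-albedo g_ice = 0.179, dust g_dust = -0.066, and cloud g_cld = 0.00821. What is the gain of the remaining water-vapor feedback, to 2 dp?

0.59

Amplification A = ΔT/ΔT₀ = 26/7.6 = 3.421.
Total gain g = 1 − 1/A = 1 − 1/3.421 = 0.7077.
Known gains sum to 0.179 − 0.066 + 0.00821 = 0.12121.
g_wv = 0.7077 − 0.12121 = 0.59.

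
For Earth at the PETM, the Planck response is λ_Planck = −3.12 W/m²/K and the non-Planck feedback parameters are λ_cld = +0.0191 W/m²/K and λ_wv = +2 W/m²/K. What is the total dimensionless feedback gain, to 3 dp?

0.647

Convert to gains: g_cld = 0.0191/3.12 = 0.006122; g_wv = 2/3.12 = 0.641.
Total gain g = 0.647122.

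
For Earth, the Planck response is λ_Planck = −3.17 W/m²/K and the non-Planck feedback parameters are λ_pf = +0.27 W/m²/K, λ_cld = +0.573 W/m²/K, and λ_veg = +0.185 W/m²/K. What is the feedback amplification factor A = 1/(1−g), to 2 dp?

1.48

Convert to gains: g_pf = 0.27/3.17 = 0.08517; g_cld = 0.573/3.17 = 0.1808; g_veg = 0.185/3.17 = 0.05836.
Total gain g = 0.32433.
A = 1/(1 − 0.32433) = 1.48.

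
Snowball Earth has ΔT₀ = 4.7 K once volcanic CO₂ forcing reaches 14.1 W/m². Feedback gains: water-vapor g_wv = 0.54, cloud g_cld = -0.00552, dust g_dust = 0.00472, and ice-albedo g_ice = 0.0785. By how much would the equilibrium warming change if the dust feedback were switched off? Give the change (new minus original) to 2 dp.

-0.15 K

Original: g = 0.6177, ΔT = 4.7/(1−0.6177) = 12.2940 K.
Without dust: g' = 0.61298, ΔT' = 4.7/(1−0.61298) = 12.1441 K.
Change = 12.1441 − 12.2940 = -0.15 K.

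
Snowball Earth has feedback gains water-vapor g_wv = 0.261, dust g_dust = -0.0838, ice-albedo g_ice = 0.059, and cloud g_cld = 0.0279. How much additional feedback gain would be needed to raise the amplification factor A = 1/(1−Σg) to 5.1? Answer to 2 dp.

0.54

Current total gain = 0.2641.
Target gain for A = 5.1: g* = 1 − 1/5.1 = 0.8039.
Additional gain needed = 0.8039 − 0.2641 = 0.54.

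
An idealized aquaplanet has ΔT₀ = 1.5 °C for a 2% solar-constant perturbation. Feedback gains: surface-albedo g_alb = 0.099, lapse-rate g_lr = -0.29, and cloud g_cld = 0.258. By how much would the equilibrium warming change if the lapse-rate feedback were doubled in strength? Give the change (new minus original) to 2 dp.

-0.38 °C

Original: g = 0.067, ΔT = 1.5/(1−0.067) = 1.6077 °C.
With doubled lapse-rate: g' = -0.223, ΔT' = 1.5/(1+0.223) = 1.2265 °C.
Change = 1.2265 − 1.6077 = -0.38 °C.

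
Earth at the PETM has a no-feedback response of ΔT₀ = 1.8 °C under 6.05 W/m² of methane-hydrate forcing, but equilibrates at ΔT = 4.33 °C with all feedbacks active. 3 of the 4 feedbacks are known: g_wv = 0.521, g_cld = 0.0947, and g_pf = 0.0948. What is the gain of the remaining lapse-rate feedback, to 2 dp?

Amplification A = ΔT/ΔT₀ = 4.33/1.8 = 2.406.
Total gain g = 1 − 1/A = 1 − 1/2.406 = 0.5844.
Known gains sum to 0.521 + 0.0947 + 0.0948 = 0.7105.
g_lr = 0.5844 − 0.7105 = -0.13.

-0.13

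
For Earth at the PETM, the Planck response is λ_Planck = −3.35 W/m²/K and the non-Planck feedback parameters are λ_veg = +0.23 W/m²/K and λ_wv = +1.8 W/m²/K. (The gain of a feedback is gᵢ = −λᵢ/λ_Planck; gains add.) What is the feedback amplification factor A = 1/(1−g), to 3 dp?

2.538

Convert to gains: g_veg = 0.23/3.35 = 0.06866; g_wv = 1.8/3.35 = 0.5373.
Total gain g = 0.60596.
A = 1/(1 − 0.60596) = 2.538.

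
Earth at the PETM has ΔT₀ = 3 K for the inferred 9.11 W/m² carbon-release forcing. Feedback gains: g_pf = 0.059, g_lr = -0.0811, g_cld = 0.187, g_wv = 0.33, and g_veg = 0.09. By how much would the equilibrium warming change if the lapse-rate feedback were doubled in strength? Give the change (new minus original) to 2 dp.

Original: g = 0.5849, ΔT = 3/(1−0.5849) = 7.2272 K.
With doubled lapse-rate: g' = 0.5038, ΔT' = 3/(1−0.5038) = 6.0459 K.
Change = 6.0459 − 7.2272 = -1.18 K.

-1.18 K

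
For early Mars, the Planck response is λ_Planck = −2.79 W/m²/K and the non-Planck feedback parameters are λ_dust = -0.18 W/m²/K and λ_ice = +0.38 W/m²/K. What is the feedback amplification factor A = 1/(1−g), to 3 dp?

Convert to gains: g_dust = -0.18/2.79 = -0.06452; g_ice = 0.38/2.79 = 0.1362.
Total gain g = 0.07168.
A = 1/(1 − 0.07168) = 1.077.

1.077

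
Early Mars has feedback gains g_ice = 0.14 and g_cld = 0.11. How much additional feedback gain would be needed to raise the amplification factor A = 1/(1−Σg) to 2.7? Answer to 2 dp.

Current total gain = 0.25.
Target gain for A = 2.7: g* = 1 − 1/2.7 = 0.6296.
Additional gain needed = 0.6296 − 0.25 = 0.38.

0.38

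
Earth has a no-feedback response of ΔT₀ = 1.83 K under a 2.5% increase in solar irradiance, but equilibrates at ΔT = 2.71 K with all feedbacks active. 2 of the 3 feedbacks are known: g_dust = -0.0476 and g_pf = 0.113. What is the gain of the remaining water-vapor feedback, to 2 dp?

Amplification A = ΔT/ΔT₀ = 2.71/1.83 = 1.481.
Total gain g = 1 − 1/A = 1 − 1/1.481 = 0.3248.
Known gains sum to -0.0476 + 0.113 = 0.0654.
g_wv = 0.3248 − 0.0654 = 0.26.

0.26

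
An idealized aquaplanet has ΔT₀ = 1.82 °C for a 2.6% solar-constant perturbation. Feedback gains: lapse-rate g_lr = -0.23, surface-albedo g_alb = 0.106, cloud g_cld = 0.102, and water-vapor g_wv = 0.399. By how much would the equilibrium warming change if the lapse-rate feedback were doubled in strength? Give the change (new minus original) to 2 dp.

Original: g = 0.377, ΔT = 1.82/(1−0.377) = 2.9213 °C.
With doubled lapse-rate: g' = 0.147, ΔT' = 1.82/(1−0.147) = 2.1336 °C.
Change = 2.1336 − 2.9213 = -0.79 °C.

-0.79 °C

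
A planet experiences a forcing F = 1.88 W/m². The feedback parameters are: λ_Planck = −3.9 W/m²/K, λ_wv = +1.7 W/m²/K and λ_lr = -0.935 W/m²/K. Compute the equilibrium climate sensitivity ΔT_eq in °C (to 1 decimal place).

Net feedback parameter λ = (−3.9) + (+1.7) + (-0.935) = -3.135 W/m²/K.
ΔT = −F/λ = −1.88/(-3.135) = 0.6 °C.

0.6 °C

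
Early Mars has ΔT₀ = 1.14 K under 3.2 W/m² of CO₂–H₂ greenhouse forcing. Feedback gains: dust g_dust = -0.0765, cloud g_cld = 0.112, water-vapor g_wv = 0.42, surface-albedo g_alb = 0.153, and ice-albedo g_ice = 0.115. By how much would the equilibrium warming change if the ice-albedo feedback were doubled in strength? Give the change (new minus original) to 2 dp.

Original: g = 0.7235, ΔT = 1.14/(1−0.7235) = 4.1230 K.
With doubled ice-albedo: g' = 0.8385, ΔT' = 1.14/(1−0.8385) = 7.0588 K.
Change = 7.0588 − 4.1230 = 2.94 K.

2.94 K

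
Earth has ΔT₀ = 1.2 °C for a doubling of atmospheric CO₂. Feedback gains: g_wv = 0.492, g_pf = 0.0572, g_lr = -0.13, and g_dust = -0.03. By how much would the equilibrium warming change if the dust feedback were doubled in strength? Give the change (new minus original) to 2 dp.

-0.09 °C

Original: g = 0.3892, ΔT = 1.2/(1−0.3892) = 1.9646 °C.
With doubled dust: g' = 0.3592, ΔT' = 1.2/(1−0.3592) = 1.8727 °C.
Change = 1.8727 − 1.9646 = -0.09 °C.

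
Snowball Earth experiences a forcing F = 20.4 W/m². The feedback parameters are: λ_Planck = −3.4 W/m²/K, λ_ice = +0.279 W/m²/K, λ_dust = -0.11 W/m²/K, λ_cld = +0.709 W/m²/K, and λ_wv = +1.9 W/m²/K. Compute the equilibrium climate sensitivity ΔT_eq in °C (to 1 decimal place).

32.8 °C

Net feedback parameter λ = (−3.4) + (+0.279) + (-0.11) + (+0.709) + (+1.9) = -0.622 W/m²/K.
ΔT = −F/λ = −20.4/(-0.622) = 32.8 °C.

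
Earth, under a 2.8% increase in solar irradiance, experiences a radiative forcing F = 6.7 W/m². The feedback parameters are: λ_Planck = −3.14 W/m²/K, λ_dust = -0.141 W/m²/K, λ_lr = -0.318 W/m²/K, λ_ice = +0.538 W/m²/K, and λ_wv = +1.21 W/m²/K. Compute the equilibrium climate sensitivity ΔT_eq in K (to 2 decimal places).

3.62 K

Net feedback parameter λ = (−3.14) + (-0.141) + (-0.318) + (+0.538) + (+1.21) = -1.851 W/m²/K.
ΔT = −F/λ = −6.7/(-1.851) = 3.62 K.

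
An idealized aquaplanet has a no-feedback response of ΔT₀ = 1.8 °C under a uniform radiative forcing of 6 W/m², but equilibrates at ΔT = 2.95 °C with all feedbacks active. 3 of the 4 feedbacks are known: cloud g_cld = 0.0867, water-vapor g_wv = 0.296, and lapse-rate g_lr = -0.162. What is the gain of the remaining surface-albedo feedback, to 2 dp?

0.17

Amplification A = ΔT/ΔT₀ = 2.95/1.8 = 1.639.
Total gain g = 1 − 1/A = 1 − 1/1.639 = 0.3899.
Known gains sum to 0.0867 + 0.296 − 0.162 = 0.2207.
g_alb = 0.3899 − 0.2207 = 0.17.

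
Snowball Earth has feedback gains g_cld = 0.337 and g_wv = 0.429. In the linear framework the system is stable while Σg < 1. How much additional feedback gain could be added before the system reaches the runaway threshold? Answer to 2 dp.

Current total gain = 0.337 + 0.429 = 0.766.
Margin to runaway = 1 − 0.766 = 0.23.

0.23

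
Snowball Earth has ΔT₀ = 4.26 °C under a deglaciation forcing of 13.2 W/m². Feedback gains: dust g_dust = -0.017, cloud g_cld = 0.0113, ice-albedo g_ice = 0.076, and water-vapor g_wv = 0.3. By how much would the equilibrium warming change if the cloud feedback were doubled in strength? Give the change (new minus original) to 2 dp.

0.12 °C

Original: g = 0.3703, ΔT = 4.26/(1−0.3703) = 6.7651 °C.
With doubled cloud: g' = 0.3816, ΔT' = 4.26/(1−0.3816) = 6.8887 °C.
Change = 6.8887 − 6.7651 = 0.12 °C.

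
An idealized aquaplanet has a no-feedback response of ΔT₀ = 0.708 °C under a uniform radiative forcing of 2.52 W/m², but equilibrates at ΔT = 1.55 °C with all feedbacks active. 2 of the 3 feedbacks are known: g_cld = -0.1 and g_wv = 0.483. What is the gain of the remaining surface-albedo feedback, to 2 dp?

0.16

Amplification A = ΔT/ΔT₀ = 1.55/0.708 = 2.189.
Total gain g = 1 − 1/A = 1 − 1/2.189 = 0.5432.
Known gains sum to -0.1 + 0.483 = 0.383.
g_alb = 0.5432 − 0.383 = 0.16.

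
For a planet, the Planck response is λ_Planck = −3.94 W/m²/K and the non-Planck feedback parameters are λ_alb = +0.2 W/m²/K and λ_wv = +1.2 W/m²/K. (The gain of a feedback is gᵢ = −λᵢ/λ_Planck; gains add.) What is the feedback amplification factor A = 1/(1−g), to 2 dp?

Convert to gains: g_alb = 0.2/3.94 = 0.05076; g_wv = 1.2/3.94 = 0.3046.
Total gain g = 0.35536.
A = 1/(1 − 0.35536) = 1.55.

1.55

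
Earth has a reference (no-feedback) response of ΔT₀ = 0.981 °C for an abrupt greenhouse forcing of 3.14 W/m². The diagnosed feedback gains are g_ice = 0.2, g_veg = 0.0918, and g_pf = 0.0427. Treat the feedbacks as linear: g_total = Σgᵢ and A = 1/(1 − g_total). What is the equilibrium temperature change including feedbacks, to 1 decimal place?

1.5 °C

Total gain g = 0.2 + 0.0918 + 0.0427 = 0.3345.
Amplification A = 1/(1 − 0.3345) = 1.503.
ΔT = 0.981 × 1.503 = 1.5 °C.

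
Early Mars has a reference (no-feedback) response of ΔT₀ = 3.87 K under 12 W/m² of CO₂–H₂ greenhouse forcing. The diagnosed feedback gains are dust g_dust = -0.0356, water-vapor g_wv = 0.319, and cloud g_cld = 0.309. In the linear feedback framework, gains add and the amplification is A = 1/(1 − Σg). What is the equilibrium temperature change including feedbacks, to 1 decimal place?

9.5 K

Total gain g = -0.0356 + 0.319 + 0.309 = 0.5924.
Amplification A = 1/(1 − 0.5924) = 2.453.
ΔT = 3.87 × 2.453 = 9.5 K.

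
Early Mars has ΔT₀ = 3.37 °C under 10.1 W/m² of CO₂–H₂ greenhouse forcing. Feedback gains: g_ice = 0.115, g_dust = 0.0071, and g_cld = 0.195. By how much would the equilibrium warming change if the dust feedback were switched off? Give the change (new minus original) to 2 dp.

Original: g = 0.3171, ΔT = 3.37/(1−0.3171) = 4.9348 °C.
Without dust: g' = 0.31, ΔT' = 3.37/(1−0.31) = 4.8841 °C.
Change = 4.8841 − 4.9348 = -0.05 °C.

-0.05 °C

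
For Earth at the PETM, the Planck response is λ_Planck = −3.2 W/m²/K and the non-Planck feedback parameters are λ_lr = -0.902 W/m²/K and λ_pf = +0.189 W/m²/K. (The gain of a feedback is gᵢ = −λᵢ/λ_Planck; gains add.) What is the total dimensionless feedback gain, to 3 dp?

-0.223

Convert to gains: g_lr = -0.902/3.2 = -0.2819; g_pf = 0.189/3.2 = 0.05906.
Total gain g = -0.22284.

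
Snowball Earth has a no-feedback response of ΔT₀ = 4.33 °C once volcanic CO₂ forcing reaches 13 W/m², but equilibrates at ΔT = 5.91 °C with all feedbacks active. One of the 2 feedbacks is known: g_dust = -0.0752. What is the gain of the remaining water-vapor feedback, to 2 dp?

Amplification A = ΔT/ΔT₀ = 5.91/4.33 = 1.365.
Total gain g = 1 − 1/A = 1 − 1/1.365 = 0.2674.
The known gain is -0.0752.
g_wv = 0.2674 + 0.0752 = 0.34.

0.34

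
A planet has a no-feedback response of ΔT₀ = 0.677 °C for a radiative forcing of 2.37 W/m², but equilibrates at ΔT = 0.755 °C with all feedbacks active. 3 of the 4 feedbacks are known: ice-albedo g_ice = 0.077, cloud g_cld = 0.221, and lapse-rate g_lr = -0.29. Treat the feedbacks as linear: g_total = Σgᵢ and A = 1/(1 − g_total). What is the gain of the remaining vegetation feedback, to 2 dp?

0.10

Amplification A = ΔT/ΔT₀ = 0.755/0.677 = 1.115.
Total gain g = 1 − 1/A = 1 − 1/1.115 = 0.1031.
Known gains sum to 0.077 + 0.221 − 0.29 = 0.008.
g_veg = 0.1031 − 0.008 = 0.10.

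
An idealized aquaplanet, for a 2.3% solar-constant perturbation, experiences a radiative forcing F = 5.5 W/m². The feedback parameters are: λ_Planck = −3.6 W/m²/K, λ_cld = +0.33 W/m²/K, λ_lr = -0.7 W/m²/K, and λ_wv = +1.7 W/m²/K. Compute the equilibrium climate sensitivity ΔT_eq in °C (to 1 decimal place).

Net feedback parameter λ = (−3.6) + (+0.33) + (-0.7) + (+1.7) = -2.27 W/m²/K.
ΔT = −F/λ = −5.5/(-2.27) = 2.4 °C.

2.4 °C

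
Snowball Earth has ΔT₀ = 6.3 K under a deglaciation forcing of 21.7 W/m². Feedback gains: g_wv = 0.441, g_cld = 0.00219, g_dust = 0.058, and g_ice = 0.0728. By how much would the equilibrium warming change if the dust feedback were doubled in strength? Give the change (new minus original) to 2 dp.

2.33 K

Original: g = 0.57399, ΔT = 6.3/(1−0.57399) = 14.7884 K.
With doubled dust: g' = 0.63199, ΔT' = 6.3/(1−0.63199) = 17.1191 K.
Change = 17.1191 − 14.7884 = 2.33 K.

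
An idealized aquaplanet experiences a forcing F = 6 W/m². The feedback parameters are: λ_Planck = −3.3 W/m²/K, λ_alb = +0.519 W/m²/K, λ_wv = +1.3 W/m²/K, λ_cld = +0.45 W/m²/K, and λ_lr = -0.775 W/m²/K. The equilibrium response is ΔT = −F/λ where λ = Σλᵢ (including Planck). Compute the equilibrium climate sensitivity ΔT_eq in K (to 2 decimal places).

Net feedback parameter λ = (−3.3) + (+0.519) + (+1.3) + (+0.45) + (-0.775) = -1.806 W/m²/K.
ΔT = −F/λ = −6/(-1.806) = 3.32 K.

3.32 K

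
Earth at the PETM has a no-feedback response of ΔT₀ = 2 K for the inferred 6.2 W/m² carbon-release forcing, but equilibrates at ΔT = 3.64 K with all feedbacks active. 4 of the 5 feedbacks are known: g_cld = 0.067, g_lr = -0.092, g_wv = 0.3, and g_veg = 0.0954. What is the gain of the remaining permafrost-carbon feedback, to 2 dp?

0.08

Amplification A = ΔT/ΔT₀ = 3.64/2 = 1.82.
Total gain g = 1 − 1/A = 1 − 1/1.82 = 0.4505.
Known gains sum to 0.067 − 0.092 + 0.3 + 0.0954 = 0.3704.
g_pf = 0.4505 − 0.3704 = 0.08.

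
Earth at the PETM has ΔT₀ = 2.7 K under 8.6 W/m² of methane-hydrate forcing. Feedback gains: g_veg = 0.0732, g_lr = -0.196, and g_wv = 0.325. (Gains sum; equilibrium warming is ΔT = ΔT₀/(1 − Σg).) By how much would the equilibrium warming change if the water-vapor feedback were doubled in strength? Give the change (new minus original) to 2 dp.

Original: g = 0.2022, ΔT = 2.7/(1−0.2022) = 3.3843 K.
With doubled water-vapor: g' = 0.5272, ΔT' = 2.7/(1−0.5272) = 5.7107 K.
Change = 5.7107 − 3.3843 = 2.33 K.

2.33 K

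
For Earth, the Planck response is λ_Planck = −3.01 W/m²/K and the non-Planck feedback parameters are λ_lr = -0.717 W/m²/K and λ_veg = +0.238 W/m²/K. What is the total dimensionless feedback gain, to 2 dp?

-0.16

Convert to gains: g_lr = -0.717/3.01 = -0.2382; g_veg = 0.238/3.01 = 0.07907.
Total gain g = -0.15913.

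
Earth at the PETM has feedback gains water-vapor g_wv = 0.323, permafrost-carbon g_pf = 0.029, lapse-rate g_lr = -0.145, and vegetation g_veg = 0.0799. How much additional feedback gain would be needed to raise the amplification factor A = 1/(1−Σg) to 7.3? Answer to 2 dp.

0.58

Current total gain = 0.2869.
Target gain for A = 7.3: g* = 1 − 1/7.3 = 0.863.
Additional gain needed = 0.863 − 0.2869 = 0.58.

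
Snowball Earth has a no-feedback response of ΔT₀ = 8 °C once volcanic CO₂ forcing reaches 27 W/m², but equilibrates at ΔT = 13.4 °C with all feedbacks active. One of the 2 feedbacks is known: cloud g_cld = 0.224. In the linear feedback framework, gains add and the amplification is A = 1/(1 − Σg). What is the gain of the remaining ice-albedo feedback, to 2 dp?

0.18

Amplification A = ΔT/ΔT₀ = 13.4/8 = 1.675.
Total gain g = 1 − 1/A = 1 − 1/1.675 = 0.403.
The known gain is 0.224.
g_ice = 0.403 − 0.224 = 0.18.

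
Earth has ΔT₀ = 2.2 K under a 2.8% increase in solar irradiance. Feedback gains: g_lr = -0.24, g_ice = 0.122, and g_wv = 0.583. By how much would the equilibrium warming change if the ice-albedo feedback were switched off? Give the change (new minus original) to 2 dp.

Original: g = 0.465, ΔT = 2.2/(1−0.465) = 4.1121 K.
Without ice-albedo: g' = 0.343, ΔT' = 2.2/(1−0.343) = 3.3486 K.
Change = 3.3486 − 4.1121 = -0.76 K.

-0.76 K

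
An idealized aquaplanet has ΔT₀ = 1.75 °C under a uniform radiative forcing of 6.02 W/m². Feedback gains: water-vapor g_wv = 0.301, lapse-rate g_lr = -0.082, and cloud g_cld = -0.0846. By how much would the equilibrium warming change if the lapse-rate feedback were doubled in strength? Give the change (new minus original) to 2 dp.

Original: g = 0.1344, ΔT = 1.75/(1−0.1344) = 2.0217 °C.
With doubled lapse-rate: g' = 0.0524, ΔT' = 1.75/(1−0.0524) = 1.8468 °C.
Change = 1.8468 − 2.0217 = -0.17 °C.

-0.17 °C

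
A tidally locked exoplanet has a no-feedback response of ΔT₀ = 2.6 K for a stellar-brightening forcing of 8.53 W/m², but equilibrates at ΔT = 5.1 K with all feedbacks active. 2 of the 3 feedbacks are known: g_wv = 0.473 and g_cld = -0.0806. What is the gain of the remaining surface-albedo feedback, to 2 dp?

0.10

Amplification A = ΔT/ΔT₀ = 5.1/2.6 = 1.962.
Total gain g = 1 − 1/A = 1 − 1/1.962 = 0.4903.
Known gains sum to 0.473 − 0.0806 = 0.3924.
g_alb = 0.4903 − 0.3924 = 0.10.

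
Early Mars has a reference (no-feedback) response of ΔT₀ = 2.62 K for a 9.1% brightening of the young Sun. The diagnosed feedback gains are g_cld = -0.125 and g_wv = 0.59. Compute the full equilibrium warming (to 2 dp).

4.90 K

Total gain g = -0.125 + 0.59 = 0.465.
Amplification A = 1/(1 − 0.465) = 1.869.
ΔT = 2.62 × 1.869 = 4.90 K.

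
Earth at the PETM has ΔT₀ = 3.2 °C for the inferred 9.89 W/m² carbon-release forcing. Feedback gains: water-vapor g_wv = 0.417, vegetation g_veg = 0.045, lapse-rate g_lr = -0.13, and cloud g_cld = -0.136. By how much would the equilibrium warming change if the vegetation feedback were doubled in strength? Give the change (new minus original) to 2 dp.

0.24 °C

Original: g = 0.196, ΔT = 3.2/(1−0.196) = 3.9801 °C.
With doubled vegetation: g' = 0.241, ΔT' = 3.2/(1−0.241) = 4.2161 °C.
Change = 4.2161 − 3.9801 = 0.24 °C.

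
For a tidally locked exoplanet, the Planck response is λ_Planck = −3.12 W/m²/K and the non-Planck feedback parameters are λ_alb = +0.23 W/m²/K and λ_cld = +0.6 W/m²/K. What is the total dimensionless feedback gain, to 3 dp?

Convert to gains: g_alb = 0.23/3.12 = 0.07372; g_cld = 0.6/3.12 = 0.1923.
Total gain g = 0.26602.

0.266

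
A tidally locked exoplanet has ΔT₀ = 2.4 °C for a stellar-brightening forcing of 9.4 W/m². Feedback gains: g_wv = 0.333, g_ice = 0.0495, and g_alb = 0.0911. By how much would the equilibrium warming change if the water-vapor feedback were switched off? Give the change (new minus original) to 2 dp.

-1.77 °C

Original: g = 0.4736, ΔT = 2.4/(1−0.4736) = 4.5593 °C.
Without water-vapor: g' = 0.1406, ΔT' = 2.4/(1−0.1406) = 2.7926 °C.
Change = 2.7926 − 4.5593 = -1.77 °C.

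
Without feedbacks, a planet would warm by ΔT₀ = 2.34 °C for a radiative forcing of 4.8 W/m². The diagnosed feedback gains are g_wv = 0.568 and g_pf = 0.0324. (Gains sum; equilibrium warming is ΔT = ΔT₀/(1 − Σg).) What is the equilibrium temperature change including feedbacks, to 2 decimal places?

Total gain g = 0.568 + 0.0324 = 0.6004.
Amplification A = 1/(1 − 0.6004) = 2.503.
ΔT = 2.34 × 2.503 = 5.86 °C.

5.86 °C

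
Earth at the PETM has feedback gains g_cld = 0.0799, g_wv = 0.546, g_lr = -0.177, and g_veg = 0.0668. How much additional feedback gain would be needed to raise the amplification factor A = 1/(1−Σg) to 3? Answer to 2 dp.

Current total gain = 0.5157.
Target gain for A = 3: g* = 1 − 1/3 = 0.6667.
Additional gain needed = 0.6667 − 0.5157 = 0.15.

0.15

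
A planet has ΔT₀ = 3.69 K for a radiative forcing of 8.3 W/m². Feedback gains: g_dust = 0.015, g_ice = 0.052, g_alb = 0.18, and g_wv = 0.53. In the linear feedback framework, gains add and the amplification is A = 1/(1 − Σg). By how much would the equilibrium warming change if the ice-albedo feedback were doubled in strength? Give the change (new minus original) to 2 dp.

5.03 K

Original: g = 0.777, ΔT = 3.69/(1−0.777) = 16.5471 K.
With doubled ice-albedo: g' = 0.829, ΔT' = 3.69/(1−0.829) = 21.5789 K.
Change = 21.5789 − 16.5471 = 5.03 K.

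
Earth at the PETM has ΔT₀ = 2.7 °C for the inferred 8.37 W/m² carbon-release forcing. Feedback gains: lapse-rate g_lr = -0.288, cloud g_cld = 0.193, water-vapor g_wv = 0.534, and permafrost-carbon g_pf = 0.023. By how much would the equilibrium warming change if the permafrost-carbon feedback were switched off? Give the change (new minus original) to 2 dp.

-0.21 °C

Original: g = 0.462, ΔT = 2.7/(1−0.462) = 5.0186 °C.
Without permafrost-carbon: g' = 0.439, ΔT' = 2.7/(1−0.439) = 4.8128 °C.
Change = 4.8128 − 5.0186 = -0.21 °C.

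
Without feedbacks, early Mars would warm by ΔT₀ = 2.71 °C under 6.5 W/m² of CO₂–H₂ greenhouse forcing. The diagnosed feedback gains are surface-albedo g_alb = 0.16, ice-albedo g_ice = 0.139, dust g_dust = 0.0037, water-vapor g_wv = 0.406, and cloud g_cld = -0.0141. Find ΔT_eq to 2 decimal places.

8.87 °C

Total gain g = 0.16 + 0.139 + 0.0037 + 0.406 − 0.0141 = 0.6946.
Amplification A = 1/(1 − 0.6946) = 3.274.
ΔT = 2.71 × 3.274 = 8.87 °C.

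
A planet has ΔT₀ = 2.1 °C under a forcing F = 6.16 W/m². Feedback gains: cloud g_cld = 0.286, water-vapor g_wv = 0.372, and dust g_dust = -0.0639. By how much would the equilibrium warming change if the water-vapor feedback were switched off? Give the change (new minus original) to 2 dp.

-2.47 °C

Original: g = 0.5941, ΔT = 2.1/(1−0.5941) = 5.1737 °C.
Without water-vapor: g' = 0.2221, ΔT' = 2.1/(1−0.2221) = 2.6996 °C.
Change = 2.6996 − 5.1737 = -2.47 °C.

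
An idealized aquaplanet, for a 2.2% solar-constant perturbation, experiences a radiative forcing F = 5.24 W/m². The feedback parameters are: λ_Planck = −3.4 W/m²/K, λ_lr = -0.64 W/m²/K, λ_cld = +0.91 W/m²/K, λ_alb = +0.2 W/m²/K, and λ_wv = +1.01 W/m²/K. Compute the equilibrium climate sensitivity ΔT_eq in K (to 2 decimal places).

Net feedback parameter λ = (−3.4) + (-0.64) + (+0.91) + (+0.2) + (+1.01) = -1.92 W/m²/K.
ΔT = −F/λ = −5.24/(-1.92) = 2.73 K.

2.73 K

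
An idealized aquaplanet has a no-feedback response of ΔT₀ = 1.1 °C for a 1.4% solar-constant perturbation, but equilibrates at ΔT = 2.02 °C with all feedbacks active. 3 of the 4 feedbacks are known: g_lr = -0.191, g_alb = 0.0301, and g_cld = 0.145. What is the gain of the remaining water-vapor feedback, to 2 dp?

0.47

Amplification A = ΔT/ΔT₀ = 2.02/1.1 = 1.836.
Total gain g = 1 − 1/A = 1 − 1/1.836 = 0.4553.
Known gains sum to -0.191 + 0.0301 + 0.145 = -0.0159.
g_wv = 0.4553 + 0.0159 = 0.47.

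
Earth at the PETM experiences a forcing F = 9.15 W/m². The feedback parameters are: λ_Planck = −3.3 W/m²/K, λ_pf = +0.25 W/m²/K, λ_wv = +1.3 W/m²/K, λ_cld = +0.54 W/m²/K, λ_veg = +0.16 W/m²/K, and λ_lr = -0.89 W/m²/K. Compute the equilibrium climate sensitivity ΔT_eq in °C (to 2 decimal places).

Net feedback parameter λ = (−3.3) + (+0.25) + (+1.3) + (+0.54) + (+0.16) + (-0.89) = -1.94 W/m²/K.
ΔT = −F/λ = −9.15/(-1.94) = 4.72 °C.

4.72 °C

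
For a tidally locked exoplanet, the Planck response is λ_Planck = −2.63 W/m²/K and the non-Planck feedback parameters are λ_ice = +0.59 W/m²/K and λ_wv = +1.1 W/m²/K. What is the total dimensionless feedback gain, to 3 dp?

0.643

Convert to gains: g_ice = 0.59/2.63 = 0.2243; g_wv = 1.1/2.63 = 0.4183.
Total gain g = 0.6426.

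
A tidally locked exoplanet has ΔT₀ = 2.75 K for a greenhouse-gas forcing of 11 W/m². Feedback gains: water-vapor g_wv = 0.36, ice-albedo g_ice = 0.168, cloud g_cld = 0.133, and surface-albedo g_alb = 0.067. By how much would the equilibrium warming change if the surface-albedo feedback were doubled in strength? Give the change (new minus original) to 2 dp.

3.30 K

Original: g = 0.728, ΔT = 2.75/(1−0.728) = 10.1103 K.
With doubled surface-albedo: g' = 0.795, ΔT' = 2.75/(1−0.795) = 13.4146 K.
Change = 13.4146 − 10.1103 = 3.30 K.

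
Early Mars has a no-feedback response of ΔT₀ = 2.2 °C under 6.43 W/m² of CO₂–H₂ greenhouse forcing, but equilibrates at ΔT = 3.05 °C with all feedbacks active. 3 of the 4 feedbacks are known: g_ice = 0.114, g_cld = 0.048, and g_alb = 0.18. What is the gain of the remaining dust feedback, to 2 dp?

Amplification A = ΔT/ΔT₀ = 3.05/2.2 = 1.386.
Total gain g = 1 − 1/A = 1 − 1/1.386 = 0.2785.
Known gains sum to 0.114 + 0.048 + 0.18 = 0.342.
g_dust = 0.2785 − 0.342 = -0.06.

-0.06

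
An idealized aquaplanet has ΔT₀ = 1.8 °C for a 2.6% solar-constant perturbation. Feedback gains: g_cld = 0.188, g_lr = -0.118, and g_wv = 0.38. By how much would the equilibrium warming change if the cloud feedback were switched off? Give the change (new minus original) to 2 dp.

-0.83 °C

Original: g = 0.45, ΔT = 1.8/(1−0.45) = 3.2727 °C.
Without cloud: g' = 0.262, ΔT' = 1.8/(1−0.262) = 2.4390 °C.
Change = 2.4390 − 3.2727 = -0.83 °C.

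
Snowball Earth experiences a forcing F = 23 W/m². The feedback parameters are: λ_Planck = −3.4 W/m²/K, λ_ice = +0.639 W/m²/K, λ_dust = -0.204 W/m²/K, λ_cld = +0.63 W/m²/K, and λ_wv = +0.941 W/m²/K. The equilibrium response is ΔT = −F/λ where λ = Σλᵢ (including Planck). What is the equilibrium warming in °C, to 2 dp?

Net feedback parameter λ = (−3.4) + (+0.639) + (-0.204) + (+0.63) + (+0.941) = -1.394 W/m²/K.
ΔT = −F/λ = −23/(-1.394) = 16.50 °C.

16.50 °C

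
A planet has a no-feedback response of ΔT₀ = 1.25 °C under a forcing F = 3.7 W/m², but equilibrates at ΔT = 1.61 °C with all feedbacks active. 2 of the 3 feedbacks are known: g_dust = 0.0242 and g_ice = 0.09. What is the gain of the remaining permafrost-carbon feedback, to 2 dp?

0.11

Amplification A = ΔT/ΔT₀ = 1.61/1.25 = 1.288.
Total gain g = 1 − 1/A = 1 − 1/1.288 = 0.2236.
Known gains sum to 0.0242 + 0.09 = 0.1142.
g_pf = 0.2236 − 0.1142 = 0.11.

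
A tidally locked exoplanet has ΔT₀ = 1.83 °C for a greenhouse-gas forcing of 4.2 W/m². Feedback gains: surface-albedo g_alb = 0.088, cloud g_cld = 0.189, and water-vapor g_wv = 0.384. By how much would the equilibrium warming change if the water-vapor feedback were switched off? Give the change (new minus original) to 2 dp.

-2.87 °C

Original: g = 0.661, ΔT = 1.83/(1−0.661) = 5.3982 °C.
Without water-vapor: g' = 0.277, ΔT' = 1.83/(1−0.277) = 2.5311 °C.
Change = 2.5311 − 5.3982 = -2.87 °C.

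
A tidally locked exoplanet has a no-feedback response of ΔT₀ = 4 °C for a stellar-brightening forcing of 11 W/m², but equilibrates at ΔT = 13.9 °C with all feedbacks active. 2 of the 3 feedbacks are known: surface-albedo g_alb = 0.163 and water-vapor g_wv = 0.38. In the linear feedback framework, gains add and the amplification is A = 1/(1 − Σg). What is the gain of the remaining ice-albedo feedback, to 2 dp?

Amplification A = ΔT/ΔT₀ = 13.9/4 = 3.475.
Total gain g = 1 − 1/A = 1 − 1/3.475 = 0.7122.
Known gains sum to 0.163 + 0.38 = 0.543.
g_ice = 0.7122 − 0.543 = 0.17.

0.17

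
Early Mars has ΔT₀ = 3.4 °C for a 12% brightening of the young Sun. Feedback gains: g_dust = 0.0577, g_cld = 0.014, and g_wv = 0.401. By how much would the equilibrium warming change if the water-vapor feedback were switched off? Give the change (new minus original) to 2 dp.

-2.79 °C

Original: g = 0.4727, ΔT = 3.4/(1−0.4727) = 6.4479 °C.
Without water-vapor: g' = 0.0717, ΔT' = 3.4/(1−0.0717) = 3.6626 °C.
Change = 3.6626 − 6.4479 = -2.79 °C.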